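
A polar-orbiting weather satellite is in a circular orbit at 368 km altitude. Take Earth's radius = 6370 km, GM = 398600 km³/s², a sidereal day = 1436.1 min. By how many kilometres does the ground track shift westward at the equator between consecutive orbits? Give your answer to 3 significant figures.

Semi-major axis a = 6370 + 368 = 6738 km. Period T = 2π√(a³/μ) = 2π√(6738³/398600) = 5504.4 s = 91.74 min.
During one orbit Earth rotates (5504.4 / 86166) × 360° = 23.00°.
At the equator that is 23.00° × (2π·6370/360) km/° = 23.00 × 111.2 = 2557 km.

2560 km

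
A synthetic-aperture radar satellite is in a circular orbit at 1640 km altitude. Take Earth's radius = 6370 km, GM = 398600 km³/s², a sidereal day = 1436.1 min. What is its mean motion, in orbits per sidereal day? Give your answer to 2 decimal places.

12.08

Semi-major axis a = 6370 + 1640 = 8010 km. Period T = 2π√(a³/μ) = 2π√(8010³/398600) = 7134.4 s = 118.91 min.
Orbits per sidereal day = 86166 / 7134.4 = 12.077.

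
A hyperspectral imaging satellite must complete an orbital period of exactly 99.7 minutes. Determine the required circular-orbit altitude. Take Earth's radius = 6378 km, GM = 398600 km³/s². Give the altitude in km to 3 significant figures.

744 km

T = 99.7 min = 5982.0 s.
From T = 2π√(a³/μ): a = (μ T²/4π²)^(1/3) = (398600 × 5982.0² / 4π²)^(1/3) = 7122 km.
Altitude h = a − R = 7122 − 6378 = 744 km.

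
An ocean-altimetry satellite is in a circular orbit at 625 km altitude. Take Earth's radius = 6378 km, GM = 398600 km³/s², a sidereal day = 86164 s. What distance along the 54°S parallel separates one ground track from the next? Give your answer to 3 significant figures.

Semi-major axis a = 6378 + 625 = 7003 km. Period T = 2π√(a³/μ) = 2π√(7003³/398600) = 5832.3 s = 97.20 min.
Node shift per orbit = (5832.3/86164) × 360° = 24.37°.
Equatorial spacing = 24.37 × 111.3 km/° = 2713 km.
At 54° latitude, spacing = 2713 × cos(54°) = 1594 km.

1590 km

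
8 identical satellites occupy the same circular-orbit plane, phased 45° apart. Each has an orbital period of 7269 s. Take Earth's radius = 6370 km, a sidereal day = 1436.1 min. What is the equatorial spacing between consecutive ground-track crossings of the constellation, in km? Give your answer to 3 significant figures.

Single-satellite node shift = (7269.0/86166) × 360° = 30.37°.
With 8 satellites evenly phased, successive equator crossings are 30.37/8 = 3.796° apart.
That is 3.796 × 111.2 = 422 km at the equator.

422 km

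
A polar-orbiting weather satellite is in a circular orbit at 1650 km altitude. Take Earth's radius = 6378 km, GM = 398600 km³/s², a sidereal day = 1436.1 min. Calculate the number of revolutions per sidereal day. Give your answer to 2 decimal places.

Semi-major axis a = 6378 + 1650 = 8028 km. Period T = 2π√(a³/μ) = 2π√(8028³/398600) = 7158.5 s = 119.31 min.
Orbits per sidereal day = 86166 / 7158.5 = 12.037.

12.04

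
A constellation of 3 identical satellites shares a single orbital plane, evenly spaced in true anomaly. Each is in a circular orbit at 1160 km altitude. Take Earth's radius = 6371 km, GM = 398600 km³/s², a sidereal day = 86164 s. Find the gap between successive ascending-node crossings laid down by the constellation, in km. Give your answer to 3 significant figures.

Semi-major axis a = 6371 + 1160 = 7531 km. Period T = 2π√(a³/μ) = 2π√(7531³/398600) = 6504.1 s = 108.40 min.
Single-satellite node shift = (6504.1/86164) × 360° = 27.17°.
With 3 satellites evenly phased, successive equator crossings are 27.17/3 = 9.058° apart.
That is 9.058 × 111.2 = 1007 km at the equator.

1010 km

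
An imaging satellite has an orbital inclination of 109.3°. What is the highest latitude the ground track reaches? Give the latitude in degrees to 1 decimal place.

70.7°

Retrograde orbit: the ground track reaches ±(180° − i) = ±(180 − 109.3) = ±70.7°.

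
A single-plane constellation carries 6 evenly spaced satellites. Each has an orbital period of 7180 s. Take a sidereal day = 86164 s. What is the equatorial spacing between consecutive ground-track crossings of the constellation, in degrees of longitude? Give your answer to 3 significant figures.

Single-satellite node shift = (7180.0/86164) × 360° = 30.00°.
With 6 satellites evenly phased, successive equator crossings are 30.00/6 = 5.000° apart.

5.00°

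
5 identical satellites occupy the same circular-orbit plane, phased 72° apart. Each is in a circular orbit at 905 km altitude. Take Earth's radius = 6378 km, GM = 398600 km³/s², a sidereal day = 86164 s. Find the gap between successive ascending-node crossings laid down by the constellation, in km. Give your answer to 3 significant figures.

575 km

Semi-major axis a = 6378 + 905 = 7283 km. Period T = 2π√(a³/μ) = 2π√(7283³/398600) = 6185.5 s = 103.09 min.
Single-satellite node shift = (6185.5/86164) × 360° = 25.84°.
With 5 satellites evenly phased, successive equator crossings are 25.84/5 = 5.169° apart.
That is 5.169 × 111.3 = 575 km at the equator.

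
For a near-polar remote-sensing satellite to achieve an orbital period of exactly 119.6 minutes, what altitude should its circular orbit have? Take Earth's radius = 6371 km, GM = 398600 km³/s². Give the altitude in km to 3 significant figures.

1670 km

T = 119.6 min = 7176.0 s.
From T = 2π√(a³/μ): a = (μ T²/4π²)^(1/3) = (398600 × 7176.0² / 4π²)^(1/3) = 8041 km.
Altitude h = a − R = 8041 − 6371 = 1670 km.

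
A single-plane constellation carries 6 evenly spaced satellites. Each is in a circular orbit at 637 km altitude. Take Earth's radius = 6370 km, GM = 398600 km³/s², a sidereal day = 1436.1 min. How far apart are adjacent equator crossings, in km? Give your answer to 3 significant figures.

Semi-major axis a = 6370 + 637 = 7007 km. Period T = 2π√(a³/μ) = 2π√(7007³/398600) = 5837.3 s = 97.29 min.
Single-satellite node shift = (5837.3/86166) × 360° = 24.39°.
With 6 satellites evenly phased, successive equator crossings are 24.39/6 = 4.065° apart.
That is 4.065 × 111.2 = 452 km at the equator.

452 km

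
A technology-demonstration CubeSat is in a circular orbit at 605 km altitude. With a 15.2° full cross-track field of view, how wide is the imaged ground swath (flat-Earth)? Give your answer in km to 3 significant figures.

161 km

Half-angle = 15.2°/2 = 7.6°.
Swath width ≈ 2h·tan(θ/2) = 2 × 605 × tan(7.6°) = 161.4 km.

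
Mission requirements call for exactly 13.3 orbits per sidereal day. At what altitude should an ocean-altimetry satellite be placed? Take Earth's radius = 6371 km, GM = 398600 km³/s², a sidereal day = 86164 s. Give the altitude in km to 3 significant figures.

Required period T = 86164 / 13.3 = 6478.5 s.
From T = 2π√(a³/μ): a = (μ T²/4π²)^(1/3) = (398600 × 6478.5² / 4π²)^(1/3) = 7511 km.
Altitude h = a − R = 7511 − 6371 = 1140 km.

1140 km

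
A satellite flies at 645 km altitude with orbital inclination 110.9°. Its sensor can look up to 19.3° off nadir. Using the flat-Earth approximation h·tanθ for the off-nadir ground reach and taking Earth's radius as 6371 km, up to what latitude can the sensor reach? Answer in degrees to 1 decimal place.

Retrograde orbit: the ground track reaches ±(180° − i) = ±(180 − 110.9) = ±69.1°.
Sensor half-swath on the ground ≈ 645·tan(19.3°) = 226 km = 2.03° of latitude.
Maximum observable latitude ≈ 69.1 + 2.03 = 71.1°.

71.1°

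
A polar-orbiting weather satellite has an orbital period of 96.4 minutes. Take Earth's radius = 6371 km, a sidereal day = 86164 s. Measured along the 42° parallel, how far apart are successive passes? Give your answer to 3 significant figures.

T = 96.4 min = 5784.0 s.
Node shift per orbit = (5784.0/86164) × 360° = 24.17°.
Equatorial spacing = 24.17 × 111.2 km/° = 2687 km.
At 42° latitude, spacing = 2687 × cos(42°) = 1997 km.

2000 km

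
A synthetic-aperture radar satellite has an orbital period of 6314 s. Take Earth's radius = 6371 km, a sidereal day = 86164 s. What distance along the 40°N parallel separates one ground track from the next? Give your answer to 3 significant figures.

Node shift per orbit = (6314.0/86164) × 360° = 26.38°.
Equatorial spacing = 26.38 × 111.2 km/° = 2933 km.
At 40° latitude, spacing = 2933 × cos(40°) = 2247 km.

2250 km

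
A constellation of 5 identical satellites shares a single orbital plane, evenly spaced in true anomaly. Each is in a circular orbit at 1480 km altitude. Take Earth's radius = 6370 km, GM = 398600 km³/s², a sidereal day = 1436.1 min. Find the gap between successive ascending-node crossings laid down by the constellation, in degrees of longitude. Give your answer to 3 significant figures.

Semi-major axis a = 6370 + 1480 = 7850 km. Period T = 2π√(a³/μ) = 2π√(7850³/398600) = 6921.7 s = 115.36 min.
Single-satellite node shift = (6921.7/86166) × 360° = 28.92°.
With 5 satellites evenly phased, successive equator crossings are 28.92/5 = 5.784° apart.

5.78°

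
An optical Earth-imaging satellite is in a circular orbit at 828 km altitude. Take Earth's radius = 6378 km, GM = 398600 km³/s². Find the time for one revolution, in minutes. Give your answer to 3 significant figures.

101 min

Semi-major axis a = 6378 + 828 = 7206 km. Period T = 2π√(a³/μ) = 2π√(7206³/398600) = 6087.7 s = 101.46 min.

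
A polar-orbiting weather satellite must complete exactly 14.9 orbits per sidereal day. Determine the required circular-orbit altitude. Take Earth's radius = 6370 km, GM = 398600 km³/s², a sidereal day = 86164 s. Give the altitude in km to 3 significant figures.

593 km

Required period T = 86164 / 14.9 = 5782.8 s.
From T = 2π√(a³/μ): a = (μ T²/4π²)^(1/3) = (398600 × 5782.8² / 4π²)^(1/3) = 6963 km.
Altitude h = a − R = 6963 − 6370 = 593 km.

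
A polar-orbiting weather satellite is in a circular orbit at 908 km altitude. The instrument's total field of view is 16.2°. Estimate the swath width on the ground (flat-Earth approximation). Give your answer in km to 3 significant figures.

Half-angle = 16.2°/2 = 8.1°.
Swath width ≈ 2h·tan(θ/2) = 2 × 908 × tan(8.1°) = 258.5 km.

258 km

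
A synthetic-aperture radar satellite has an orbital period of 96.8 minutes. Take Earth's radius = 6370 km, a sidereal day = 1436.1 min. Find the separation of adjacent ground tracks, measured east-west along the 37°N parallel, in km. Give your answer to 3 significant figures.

2150 km

T = 96.8 min = 5808.0 s.
Node shift per orbit = (5808.0/86166) × 360° = 24.27°.
Equatorial spacing = 24.27 × 111.2 km/° = 2698 km.
At 37° latitude, spacing = 2698 × cos(37°) = 2155 km.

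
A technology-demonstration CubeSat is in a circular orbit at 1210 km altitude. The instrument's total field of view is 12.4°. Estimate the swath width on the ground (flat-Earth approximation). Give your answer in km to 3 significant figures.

Half-angle = 12.4°/2 = 6.2°.
Swath width ≈ 2h·tan(θ/2) = 2 × 1210 × tan(6.2°) = 262.9 km.

263 km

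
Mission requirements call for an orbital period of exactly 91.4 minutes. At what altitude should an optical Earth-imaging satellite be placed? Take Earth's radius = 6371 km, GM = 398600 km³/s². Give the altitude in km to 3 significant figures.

T = 91.4 min = 5484.0 s.
From T = 2π√(a³/μ): a = (μ T²/4π²)^(1/3) = (398600 × 5484.0² / 4π²)^(1/3) = 6721 km.
Altitude h = a − R = 6721 − 6371 = 350 km.

350 km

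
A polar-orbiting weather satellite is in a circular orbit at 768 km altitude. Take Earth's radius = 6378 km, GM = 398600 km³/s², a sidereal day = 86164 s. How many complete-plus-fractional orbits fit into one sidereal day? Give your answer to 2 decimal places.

Semi-major axis a = 6378 + 768 = 7146 km. Period T = 2π√(a³/μ) = 2π√(7146³/398600) = 6011.8 s = 100.20 min.
Orbits per sidereal day = 86164 / 6011.8 = 14.332.

14.33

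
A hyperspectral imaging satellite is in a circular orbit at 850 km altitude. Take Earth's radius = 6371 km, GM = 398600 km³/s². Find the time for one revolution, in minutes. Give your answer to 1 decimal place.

Semi-major axis a = 6371 + 850 = 7221 km. Period T = 2π√(a³/μ) = 2π√(7221³/398600) = 6106.7 s = 101.78 min.

101.8 min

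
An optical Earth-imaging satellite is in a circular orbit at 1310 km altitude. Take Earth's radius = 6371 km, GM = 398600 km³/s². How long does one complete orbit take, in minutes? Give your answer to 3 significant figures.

Semi-major axis a = 6371 + 1310 = 7681 km. Period T = 2π√(a³/μ) = 2π√(7681³/398600) = 6699.4 s = 111.66 min.

112 min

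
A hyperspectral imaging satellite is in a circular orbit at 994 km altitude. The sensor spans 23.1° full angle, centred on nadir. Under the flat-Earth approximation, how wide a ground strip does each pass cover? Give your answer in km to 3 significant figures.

Half-angle = 23.1°/2 = 11.55°.
Swath width ≈ 2h·tan(θ/2) = 2 × 994 × tan(11.55°) = 406.3 km.

406 km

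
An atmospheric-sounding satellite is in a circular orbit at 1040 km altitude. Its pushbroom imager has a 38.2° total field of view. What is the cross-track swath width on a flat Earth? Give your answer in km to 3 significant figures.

720 km

Half-angle = 38.2°/2 = 19.1°.
Swath width ≈ 2h·tan(θ/2) = 2 × 1040 × tan(19.1°) = 720.3 km.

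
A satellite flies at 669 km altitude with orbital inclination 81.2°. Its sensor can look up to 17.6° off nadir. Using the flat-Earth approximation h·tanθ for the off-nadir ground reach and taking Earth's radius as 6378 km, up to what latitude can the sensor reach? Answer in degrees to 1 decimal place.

For a prograde orbit the ground track reaches latitude ±i = ±81.2°.
Sensor half-swath on the ground ≈ 669·tan(17.6°) = 212 km = 1.91° of latitude.
Maximum observable latitude ≈ 81.2 + 1.91 = 83.1°.

83.1°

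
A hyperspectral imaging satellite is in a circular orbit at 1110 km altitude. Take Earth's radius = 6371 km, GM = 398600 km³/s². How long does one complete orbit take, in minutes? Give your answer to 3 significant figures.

Semi-major axis a = 6371 + 1110 = 7481 km. Period T = 2π√(a³/μ) = 2π√(7481³/398600) = 6439.5 s = 107.32 min.

107 min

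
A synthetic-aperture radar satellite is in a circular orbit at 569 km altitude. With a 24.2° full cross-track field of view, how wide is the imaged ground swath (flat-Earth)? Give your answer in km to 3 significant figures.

244 km

Half-angle = 24.2°/2 = 12.1°.
Swath width ≈ 2h·tan(θ/2) = 2 × 569 × tan(12.1°) = 244.0 km.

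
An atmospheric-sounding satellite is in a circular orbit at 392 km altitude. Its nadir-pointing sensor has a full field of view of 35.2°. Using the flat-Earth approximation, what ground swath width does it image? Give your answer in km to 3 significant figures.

Half-angle = 35.2°/2 = 17.6°.
Swath width ≈ 2h·tan(θ/2) = 2 × 392 × tan(17.6°) = 248.7 km.

249 km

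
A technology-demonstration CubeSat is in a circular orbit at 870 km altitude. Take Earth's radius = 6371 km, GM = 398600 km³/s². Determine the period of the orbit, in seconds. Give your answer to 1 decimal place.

Semi-major axis a = 6371 + 870 = 7241 km. Period T = 2π√(a³/μ) = 2π√(7241³/398600) = 6132.1 s = 102.20 min.

6132.1 seconds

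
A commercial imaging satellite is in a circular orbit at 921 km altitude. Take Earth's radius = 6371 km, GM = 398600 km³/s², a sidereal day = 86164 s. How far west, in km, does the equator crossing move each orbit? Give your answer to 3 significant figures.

Semi-major axis a = 6371 + 921 = 7292 km. Period T = 2π√(a³/μ) = 2π√(7292³/398600) = 6197.0 s = 103.28 min.
During one orbit Earth rotates (6197.0 / 86164) × 360° = 25.89°.
At the equator that is 25.89° × (2π·6371/360) km/° = 25.89 × 111.2 = 2879 km.

2880 km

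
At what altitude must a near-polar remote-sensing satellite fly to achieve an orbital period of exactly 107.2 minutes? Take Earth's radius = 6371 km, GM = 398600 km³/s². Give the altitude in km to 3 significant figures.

1100 km

T = 107.2 min = 6432.0 s.
From T = 2π√(a³/μ): a = (μ T²/4π²)^(1/3) = (398600 × 6432.0² / 4π²)^(1/3) = 7475 km.
Altitude h = a − R = 7475 − 6371 = 1104 km.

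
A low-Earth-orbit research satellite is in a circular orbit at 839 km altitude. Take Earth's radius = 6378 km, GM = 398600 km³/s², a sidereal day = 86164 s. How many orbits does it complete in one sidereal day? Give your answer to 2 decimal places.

14.12

Semi-major axis a = 6378 + 839 = 7217 km. Period T = 2π√(a³/μ) = 2π√(7217³/398600) = 6101.6 s = 101.69 min.
Orbits per sidereal day = 86164 / 6101.6 = 14.121.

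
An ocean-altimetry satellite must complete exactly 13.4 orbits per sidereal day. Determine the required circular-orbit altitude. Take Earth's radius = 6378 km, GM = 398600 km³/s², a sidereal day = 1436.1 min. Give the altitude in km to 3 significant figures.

Required period T = 86166 / 13.4 = 6430.3 s.
From T = 2π√(a³/μ): a = (μ T²/4π²)^(1/3) = (398600 × 6430.3² / 4π²)^(1/3) = 7474 km.
Altitude h = a − R = 7474 − 6378 = 1096 km.

1100 km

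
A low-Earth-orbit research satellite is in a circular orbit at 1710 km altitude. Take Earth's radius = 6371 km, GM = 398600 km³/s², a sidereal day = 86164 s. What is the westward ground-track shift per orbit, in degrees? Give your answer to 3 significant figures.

Semi-major axis a = 6371 + 1710 = 8081 km. Period T = 2π√(a³/μ) = 2π√(8081³/398600) = 7229.5 s = 120.49 min.
During one orbit Earth rotates (7229.5 / 86164) × 360° = 30.21°.

30.2°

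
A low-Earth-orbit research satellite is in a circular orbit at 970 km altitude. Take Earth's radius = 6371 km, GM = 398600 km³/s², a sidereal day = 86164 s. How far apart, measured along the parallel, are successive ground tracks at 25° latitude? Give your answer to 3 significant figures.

2640 km

Semi-major axis a = 6371 + 970 = 7341 km. Period T = 2π√(a³/μ) = 2π√(7341³/398600) = 6259.6 s = 104.33 min.
Node shift per orbit = (6259.6/86164) × 360° = 26.15°.
Equatorial spacing = 26.15 × 111.2 km/° = 2908 km.
At 25° latitude, spacing = 2908 × cos(25°) = 2636 km.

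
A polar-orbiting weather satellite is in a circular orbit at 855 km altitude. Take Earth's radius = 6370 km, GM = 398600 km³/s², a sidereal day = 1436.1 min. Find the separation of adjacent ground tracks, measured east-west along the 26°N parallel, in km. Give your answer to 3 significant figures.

Semi-major axis a = 6370 + 855 = 7225 km. Period T = 2π√(a³/μ) = 2π√(7225³/398600) = 6111.8 s = 101.86 min.
Node shift per orbit = (6111.8/86166) × 360° = 25.53°.
Equatorial spacing = 25.53 × 111.2 km/° = 2839 km.
At 26° latitude, spacing = 2839 × cos(26°) = 2552 km.

2550 km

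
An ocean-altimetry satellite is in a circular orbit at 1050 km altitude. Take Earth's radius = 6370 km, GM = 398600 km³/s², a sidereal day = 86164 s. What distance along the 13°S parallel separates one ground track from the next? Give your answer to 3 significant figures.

Semi-major axis a = 6370 + 1050 = 7420 km. Period T = 2π√(a³/μ) = 2π√(7420³/398600) = 6360.9 s = 106.01 min.
Node shift per orbit = (6360.9/86164) × 360° = 26.58°.
Equatorial spacing = 26.58 × 111.2 km/° = 2955 km.
At 13° latitude, spacing = 2955 × cos(13°) = 2879 km.

2880 km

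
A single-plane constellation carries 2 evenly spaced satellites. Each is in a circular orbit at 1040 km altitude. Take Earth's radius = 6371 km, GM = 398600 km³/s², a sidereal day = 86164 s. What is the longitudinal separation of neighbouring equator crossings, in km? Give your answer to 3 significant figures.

Semi-major axis a = 6371 + 1040 = 7411 km. Period T = 2π√(a³/μ) = 2π√(7411³/398600) = 6349.3 s = 105.82 min.
Single-satellite node shift = (6349.3/86164) × 360° = 26.53°.
With 2 satellites evenly phased, successive equator crossings are 26.53/2 = 13.264° apart.
That is 13.264 × 111.2 = 1475 km at the equator.

1470 km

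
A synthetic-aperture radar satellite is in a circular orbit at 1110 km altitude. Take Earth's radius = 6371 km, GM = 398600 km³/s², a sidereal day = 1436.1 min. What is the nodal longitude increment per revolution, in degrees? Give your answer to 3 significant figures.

Semi-major axis a = 6371 + 1110 = 7481 km. Period T = 2π√(a³/μ) = 2π√(7481³/398600) = 6439.5 s = 107.32 min.
During one orbit Earth rotates (6439.5 / 86166) × 360° = 26.90°.

26.9°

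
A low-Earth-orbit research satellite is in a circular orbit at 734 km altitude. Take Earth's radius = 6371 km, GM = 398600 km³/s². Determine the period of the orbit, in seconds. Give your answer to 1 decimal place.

Semi-major axis a = 6371 + 734 = 7105 km. Period T = 2π√(a³/μ) = 2π√(7105³/398600) = 5960.2 s = 99.34 min.

5960.2 seconds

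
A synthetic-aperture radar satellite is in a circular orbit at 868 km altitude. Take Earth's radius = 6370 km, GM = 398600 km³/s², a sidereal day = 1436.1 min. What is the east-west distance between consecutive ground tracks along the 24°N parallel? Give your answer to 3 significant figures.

Semi-major axis a = 6370 + 868 = 7238 km. Period T = 2π√(a³/μ) = 2π√(7238³/398600) = 6128.3 s = 102.14 min.
Node shift per orbit = (6128.3/86166) × 360° = 25.60°.
Equatorial spacing = 25.60 × 111.2 km/° = 2847 km.
At 24° latitude, spacing = 2847 × cos(24°) = 2600 km.

2600 km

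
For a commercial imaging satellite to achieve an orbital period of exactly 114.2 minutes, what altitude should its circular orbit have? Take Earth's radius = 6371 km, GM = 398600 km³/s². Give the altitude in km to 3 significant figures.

1430 km

T = 114.2 min = 6852.0 s.
From T = 2π√(a³/μ): a = (μ T²/4π²)^(1/3) = (398600 × 6852.0² / 4π²)^(1/3) = 7797 km.
Altitude h = a − R = 7797 − 6371 = 1426 km.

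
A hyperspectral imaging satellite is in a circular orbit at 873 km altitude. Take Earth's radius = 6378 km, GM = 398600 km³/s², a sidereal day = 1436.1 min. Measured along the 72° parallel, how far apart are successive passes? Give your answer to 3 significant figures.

Semi-major axis a = 6378 + 873 = 7251 km. Period T = 2π√(a³/μ) = 2π√(7251³/398600) = 6144.8 s = 102.41 min.
Node shift per orbit = (6144.8/86166) × 360° = 25.67°.
Equatorial spacing = 25.67 × 111.3 km/° = 2858 km.
At 72° latitude, spacing = 2858 × cos(72°) = 883 km.

883 km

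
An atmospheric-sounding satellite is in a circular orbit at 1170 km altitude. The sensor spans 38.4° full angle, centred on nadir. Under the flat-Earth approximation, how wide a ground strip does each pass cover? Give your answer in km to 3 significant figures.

Half-angle = 38.4°/2 = 19.2°.
Swath width ≈ 2h·tan(θ/2) = 2 × 1170 × tan(19.2°) = 814.9 km.

815 km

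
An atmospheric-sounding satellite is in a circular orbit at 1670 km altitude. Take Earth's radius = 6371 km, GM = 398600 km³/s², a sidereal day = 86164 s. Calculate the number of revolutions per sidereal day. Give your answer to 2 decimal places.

12.01

Semi-major axis a = 6371 + 1670 = 8041 km. Period T = 2π√(a³/μ) = 2π√(8041³/398600) = 7175.9 s = 119.60 min.
Orbits per sidereal day = 86164 / 7175.9 = 12.007.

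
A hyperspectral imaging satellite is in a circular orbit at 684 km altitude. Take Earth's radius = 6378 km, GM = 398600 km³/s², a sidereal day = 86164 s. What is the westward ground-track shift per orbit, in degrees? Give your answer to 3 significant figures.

24.7°

Semi-major axis a = 6378 + 684 = 7062 km. Period T = 2π√(a³/μ) = 2π√(7062³/398600) = 5906.1 s = 98.44 min.
During one orbit Earth rotates (5906.1 / 86164) × 360° = 24.68°.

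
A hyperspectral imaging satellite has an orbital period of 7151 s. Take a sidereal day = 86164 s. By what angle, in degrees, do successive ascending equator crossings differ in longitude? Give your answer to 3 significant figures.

During one orbit Earth rotates (7151.0 / 86164) × 360° = 29.88°.

29.9°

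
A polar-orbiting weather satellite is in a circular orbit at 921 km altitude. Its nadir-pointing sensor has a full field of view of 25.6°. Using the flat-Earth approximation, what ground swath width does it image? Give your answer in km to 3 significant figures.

418 km

Half-angle = 25.6°/2 = 12.8°.
Swath width ≈ 2h·tan(θ/2) = 2 × 921 × tan(12.8°) = 418.5 km.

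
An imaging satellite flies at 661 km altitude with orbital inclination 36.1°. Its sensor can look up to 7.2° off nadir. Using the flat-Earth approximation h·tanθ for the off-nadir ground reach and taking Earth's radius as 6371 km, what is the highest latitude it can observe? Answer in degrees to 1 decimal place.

36.9°

For a prograde orbit the ground track reaches latitude ±i = ±36.1°.
Sensor half-swath on the ground ≈ 661·tan(7.2°) = 84 km = 0.75° of latitude.
Maximum observable latitude ≈ 36.1 + 0.75 = 36.9°.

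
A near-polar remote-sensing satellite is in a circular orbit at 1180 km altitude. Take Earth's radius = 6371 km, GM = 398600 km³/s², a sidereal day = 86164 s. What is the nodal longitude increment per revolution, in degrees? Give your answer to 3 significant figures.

Semi-major axis a = 6371 + 1180 = 7551 km. Period T = 2π√(a³/μ) = 2π√(7551³/398600) = 6530.1 s = 108.83 min.
During one orbit Earth rotates (6530.1 / 86164) × 360° = 27.28°.

27.3°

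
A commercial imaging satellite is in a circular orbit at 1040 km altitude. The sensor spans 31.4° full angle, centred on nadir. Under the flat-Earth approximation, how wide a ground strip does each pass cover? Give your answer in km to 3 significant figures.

585 km

Half-angle = 31.4°/2 = 15.7°.
Swath width ≈ 2h·tan(θ/2) = 2 × 1040 × tan(15.7°) = 584.7 km.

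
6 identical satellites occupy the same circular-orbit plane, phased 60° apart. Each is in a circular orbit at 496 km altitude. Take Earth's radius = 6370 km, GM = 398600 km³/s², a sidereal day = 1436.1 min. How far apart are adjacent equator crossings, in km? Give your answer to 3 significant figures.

438 km

Semi-major axis a = 6370 + 496 = 6866 km. Period T = 2π√(a³/μ) = 2π√(6866³/398600) = 5662.0 s = 94.37 min.
Single-satellite node shift = (5662.0/86166) × 360° = 23.66°.
With 6 satellites evenly phased, successive equator crossings are 23.66/6 = 3.943° apart.
That is 3.943 × 111.2 = 438 km at the equator.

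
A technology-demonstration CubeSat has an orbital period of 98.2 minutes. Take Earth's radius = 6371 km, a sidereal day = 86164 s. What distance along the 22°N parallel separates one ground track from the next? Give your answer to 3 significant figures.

T = 98.2 min = 5892.0 s.
Node shift per orbit = (5892.0/86164) × 360° = 24.62°.
Equatorial spacing = 24.62 × 111.2 km/° = 2737 km.
At 22° latitude, spacing = 2737 × cos(22°) = 2538 km.

2540 km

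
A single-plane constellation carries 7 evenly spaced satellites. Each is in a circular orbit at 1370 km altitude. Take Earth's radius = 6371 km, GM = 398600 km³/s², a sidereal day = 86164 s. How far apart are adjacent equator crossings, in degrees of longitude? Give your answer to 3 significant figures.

Semi-major axis a = 6371 + 1370 = 7741 km. Period T = 2π√(a³/μ) = 2π√(7741³/398600) = 6778.1 s = 112.97 min.
Single-satellite node shift = (6778.1/86164) × 360° = 28.32°.
With 7 satellites evenly phased, successive equator crossings are 28.32/7 = 4.046° apart.

4.05°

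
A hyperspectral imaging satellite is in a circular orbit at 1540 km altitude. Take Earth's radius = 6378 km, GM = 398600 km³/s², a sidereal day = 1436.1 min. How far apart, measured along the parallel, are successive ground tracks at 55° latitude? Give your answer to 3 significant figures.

1870 km

Semi-major axis a = 6378 + 1540 = 7918 km. Period T = 2π√(a³/μ) = 2π√(7918³/398600) = 7011.9 s = 116.86 min.
Node shift per orbit = (7011.9/86166) × 360° = 29.30°.
Equatorial spacing = 29.30 × 111.3 km/° = 3261 km.
At 55° latitude, spacing = 3261 × cos(55°) = 1870 km.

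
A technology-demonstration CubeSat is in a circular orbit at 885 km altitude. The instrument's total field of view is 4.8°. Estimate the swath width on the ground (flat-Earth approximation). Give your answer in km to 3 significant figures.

Half-angle = 4.8°/2 = 2.4°.
Swath width ≈ 2h·tan(θ/2) = 2 × 885 × tan(2.4°) = 74.2 km.

74.2 km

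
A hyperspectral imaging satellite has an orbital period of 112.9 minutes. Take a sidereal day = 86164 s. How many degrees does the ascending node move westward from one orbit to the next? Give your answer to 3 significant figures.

28.3°

T = 112.9 min = 6774.0 s.
During one orbit Earth rotates (6774.0 / 86164) × 360° = 28.30°.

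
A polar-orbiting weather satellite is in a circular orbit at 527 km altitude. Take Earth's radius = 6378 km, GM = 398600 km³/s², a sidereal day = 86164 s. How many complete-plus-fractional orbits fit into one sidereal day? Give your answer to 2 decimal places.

15.09

Semi-major axis a = 6378 + 527 = 6905 km. Period T = 2π√(a³/μ) = 2π√(6905³/398600) = 5710.3 s = 95.17 min.
Orbits per sidereal day = 86164 / 5710.3 = 15.089.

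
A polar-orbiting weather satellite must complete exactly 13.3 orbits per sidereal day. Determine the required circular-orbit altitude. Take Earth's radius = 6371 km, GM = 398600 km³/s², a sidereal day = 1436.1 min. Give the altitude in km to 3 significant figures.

1140 km

Required period T = 86166 / 13.3 = 6478.6 s.
From T = 2π√(a³/μ): a = (μ T²/4π²)^(1/3) = (398600 × 6478.6² / 4π²)^(1/3) = 7511 km.
Altitude h = a − R = 7511 − 6371 = 1140 km.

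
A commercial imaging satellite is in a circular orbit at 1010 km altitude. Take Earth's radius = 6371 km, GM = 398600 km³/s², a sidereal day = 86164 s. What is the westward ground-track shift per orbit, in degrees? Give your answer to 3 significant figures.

Semi-major axis a = 6371 + 1010 = 7381 km. Period T = 2π√(a³/μ) = 2π√(7381³/398600) = 6310.8 s = 105.18 min.
During one orbit Earth rotates (6310.8 / 86164) × 360° = 26.37°.

26.4°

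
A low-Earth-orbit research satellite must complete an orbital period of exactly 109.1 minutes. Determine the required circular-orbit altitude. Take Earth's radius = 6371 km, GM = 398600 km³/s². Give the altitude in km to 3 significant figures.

T = 109.1 min = 6546.0 s.
From T = 2π√(a³/μ): a = (μ T²/4π²)^(1/3) = (398600 × 6546.0² / 4π²)^(1/3) = 7563 km.
Altitude h = a − R = 7563 − 6371 = 1192 km.

1190 km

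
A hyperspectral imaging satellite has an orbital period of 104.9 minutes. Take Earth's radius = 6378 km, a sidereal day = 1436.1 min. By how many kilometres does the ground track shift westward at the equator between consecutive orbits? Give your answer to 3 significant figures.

T = 104.9 min = 6294.0 s.
During one orbit Earth rotates (6294.0 / 86166) × 360° = 26.30°.
At the equator that is 26.30° × (2π·6378/360) km/° = 26.30 × 111.3 = 2927 km.

2930 km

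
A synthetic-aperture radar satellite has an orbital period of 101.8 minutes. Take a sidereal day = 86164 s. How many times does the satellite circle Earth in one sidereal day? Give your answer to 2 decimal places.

T = 101.8 min = 6108.0 s.
Orbits per sidereal day = 86164 / 6108.0 = 14.107.

14.11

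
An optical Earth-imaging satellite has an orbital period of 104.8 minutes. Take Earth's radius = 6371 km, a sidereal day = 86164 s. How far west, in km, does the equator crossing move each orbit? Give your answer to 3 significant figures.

2920 km

T = 104.8 min = 6288.0 s.
During one orbit Earth rotates (6288.0 / 86164) × 360° = 26.27°.
At the equator that is 26.27° × (2π·6371/360) km/° = 26.27 × 111.2 = 2921 km.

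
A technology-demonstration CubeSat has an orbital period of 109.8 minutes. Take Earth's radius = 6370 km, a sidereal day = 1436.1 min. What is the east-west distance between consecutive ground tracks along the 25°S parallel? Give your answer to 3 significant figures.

2770 km

T = 109.8 min = 6588.0 s.
Node shift per orbit = (6588.0/86166) × 360° = 27.52°.
Equatorial spacing = 27.52 × 111.2 km/° = 3060 km.
At 25° latitude, spacing = 3060 × cos(25°) = 2773 km.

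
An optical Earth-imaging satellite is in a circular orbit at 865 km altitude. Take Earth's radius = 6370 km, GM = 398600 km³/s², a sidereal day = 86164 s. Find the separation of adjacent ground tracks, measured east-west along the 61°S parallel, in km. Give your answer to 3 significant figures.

Semi-major axis a = 6370 + 865 = 7235 km. Period T = 2π√(a³/μ) = 2π√(7235³/398600) = 6124.5 s = 102.07 min.
Node shift per orbit = (6124.5/86164) × 360° = 25.59°.
Equatorial spacing = 25.59 × 111.2 km/° = 2845 km.
At 61° latitude, spacing = 2845 × cos(61°) = 1379 km.

1380 km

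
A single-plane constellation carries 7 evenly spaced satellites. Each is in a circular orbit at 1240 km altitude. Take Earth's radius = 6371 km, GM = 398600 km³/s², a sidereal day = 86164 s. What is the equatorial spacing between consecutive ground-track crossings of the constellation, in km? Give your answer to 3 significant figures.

439 km

Semi-major axis a = 6371 + 1240 = 7611 km. Period T = 2π√(a³/μ) = 2π√(7611³/398600) = 6608.1 s = 110.13 min.
Single-satellite node shift = (6608.1/86164) × 360° = 27.61°.
With 7 satellites evenly phased, successive equator crossings are 27.61/7 = 3.944° apart.
That is 3.944 × 111.2 = 439 km at the equator.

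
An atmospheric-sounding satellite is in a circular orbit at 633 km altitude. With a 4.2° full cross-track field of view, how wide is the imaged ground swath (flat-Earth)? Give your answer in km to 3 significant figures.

46.4 km

Half-angle = 4.2°/2 = 2.1°.
Swath width ≈ 2h·tan(θ/2) = 2 × 633 × tan(2.1°) = 46.4 km.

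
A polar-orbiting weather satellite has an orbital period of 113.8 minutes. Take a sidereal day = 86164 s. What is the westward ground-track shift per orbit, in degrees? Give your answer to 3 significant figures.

T = 113.8 min = 6828.0 s.
During one orbit Earth rotates (6828.0 / 86164) × 360° = 28.53°.

28.5°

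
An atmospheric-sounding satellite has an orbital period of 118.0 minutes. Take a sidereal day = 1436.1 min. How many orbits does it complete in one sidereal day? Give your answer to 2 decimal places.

T = 118.0 min = 7080.0 s.
Orbits per sidereal day = 86166 / 7080.0 = 12.170.

12.17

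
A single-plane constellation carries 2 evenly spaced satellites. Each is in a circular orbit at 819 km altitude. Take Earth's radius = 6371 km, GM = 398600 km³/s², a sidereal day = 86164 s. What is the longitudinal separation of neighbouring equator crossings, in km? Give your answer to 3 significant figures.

1410 km

Semi-major axis a = 6371 + 819 = 7190 km. Period T = 2π√(a³/μ) = 2π√(7190³/398600) = 6067.4 s = 101.12 min.
Single-satellite node shift = (6067.4/86164) × 360° = 25.35°.
With 2 satellites evenly phased, successive equator crossings are 25.35/2 = 12.675° apart.
That is 12.675 × 111.2 = 1409 km at the equator.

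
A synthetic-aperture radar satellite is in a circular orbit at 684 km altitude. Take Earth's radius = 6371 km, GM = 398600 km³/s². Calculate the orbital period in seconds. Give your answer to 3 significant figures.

5900 seconds

Semi-major axis a = 6371 + 684 = 7055 km. Period T = 2π√(a³/μ) = 2π√(7055³/398600) = 5897.3 s = 98.29 min.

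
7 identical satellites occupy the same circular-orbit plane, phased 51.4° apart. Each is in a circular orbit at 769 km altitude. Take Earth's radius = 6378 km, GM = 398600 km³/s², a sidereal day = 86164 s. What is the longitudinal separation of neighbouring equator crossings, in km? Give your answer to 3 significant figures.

400 km

Semi-major axis a = 6378 + 769 = 7147 km. Period T = 2π√(a³/μ) = 2π√(7147³/398600) = 6013.1 s = 100.22 min.
Single-satellite node shift = (6013.1/86164) × 360° = 25.12°.
With 7 satellites evenly phased, successive equator crossings are 25.12/7 = 3.589° apart.
That is 3.589 × 111.3 = 400 km at the equator.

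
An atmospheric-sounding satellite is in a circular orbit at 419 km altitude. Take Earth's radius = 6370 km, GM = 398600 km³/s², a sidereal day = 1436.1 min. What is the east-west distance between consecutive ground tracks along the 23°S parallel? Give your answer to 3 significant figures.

2380 km

Semi-major axis a = 6370 + 419 = 6789 km. Period T = 2π√(a³/μ) = 2π√(6789³/398600) = 5567.0 s = 92.78 min.
Node shift per orbit = (5567.0/86166) × 360° = 23.26°.
Equatorial spacing = 23.26 × 111.2 km/° = 2586 km.
At 23° latitude, spacing = 2586 × cos(23°) = 2380 km.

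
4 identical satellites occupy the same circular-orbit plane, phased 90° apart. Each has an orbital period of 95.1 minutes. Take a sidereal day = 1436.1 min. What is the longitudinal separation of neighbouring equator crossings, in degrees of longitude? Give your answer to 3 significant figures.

5.96°

T = 95.1 min = 5706.0 s.
Single-satellite node shift = (5706.0/86166) × 360° = 23.84°.
With 4 satellites evenly phased, successive equator crossings are 23.84/4 = 5.960° apart.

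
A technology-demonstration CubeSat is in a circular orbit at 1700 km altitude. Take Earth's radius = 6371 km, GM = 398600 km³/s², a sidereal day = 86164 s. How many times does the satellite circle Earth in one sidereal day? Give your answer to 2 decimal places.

11.94

Semi-major axis a = 6371 + 1700 = 8071 km. Period T = 2π√(a³/μ) = 2π√(8071³/398600) = 7216.1 s = 120.27 min.
Orbits per sidereal day = 86164 / 7216.1 = 11.941.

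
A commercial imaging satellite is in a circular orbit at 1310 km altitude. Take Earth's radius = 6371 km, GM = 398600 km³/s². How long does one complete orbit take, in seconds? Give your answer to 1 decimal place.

6699.4 seconds

Semi-major axis a = 6371 + 1310 = 7681 km. Period T = 2π√(a³/μ) = 2π√(7681³/398600) = 6699.4 s = 111.66 min.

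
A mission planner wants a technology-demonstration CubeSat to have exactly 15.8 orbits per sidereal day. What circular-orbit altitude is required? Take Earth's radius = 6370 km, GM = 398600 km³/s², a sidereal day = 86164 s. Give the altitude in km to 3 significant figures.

326 km

Required period T = 86164 / 15.8 = 5453.4 s.
From T = 2π√(a³/μ): a = (μ T²/4π²)^(1/3) = (398600 × 5453.4² / 4π²)^(1/3) = 6696 km.
Altitude h = a − R = 6696 − 6370 = 326 km.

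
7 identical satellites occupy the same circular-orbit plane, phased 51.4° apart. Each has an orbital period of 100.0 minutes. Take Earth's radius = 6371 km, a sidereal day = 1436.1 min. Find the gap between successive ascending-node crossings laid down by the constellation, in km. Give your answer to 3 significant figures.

398 km

T = 100.0 min = 6000.0 s.
Single-satellite node shift = (6000.0/86166) × 360° = 25.07°.
With 7 satellites evenly phased, successive equator crossings are 25.07/7 = 3.581° apart.
That is 3.581 × 111.2 = 398 km at the equator.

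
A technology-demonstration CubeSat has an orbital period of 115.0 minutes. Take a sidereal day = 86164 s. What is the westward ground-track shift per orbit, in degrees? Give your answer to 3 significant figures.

28.8°

T = 115.0 min = 6900.0 s.
During one orbit Earth rotates (6900.0 / 86164) × 360° = 28.83°.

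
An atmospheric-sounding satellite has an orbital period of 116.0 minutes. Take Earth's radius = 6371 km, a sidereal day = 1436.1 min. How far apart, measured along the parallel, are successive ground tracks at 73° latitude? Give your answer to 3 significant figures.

T = 116.0 min = 6960.0 s.
Node shift per orbit = (6960.0/86166) × 360° = 29.08°.
Equatorial spacing = 29.08 × 111.2 km/° = 3233 km.
At 73° latitude, spacing = 3233 × cos(73°) = 945 km.

945 km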